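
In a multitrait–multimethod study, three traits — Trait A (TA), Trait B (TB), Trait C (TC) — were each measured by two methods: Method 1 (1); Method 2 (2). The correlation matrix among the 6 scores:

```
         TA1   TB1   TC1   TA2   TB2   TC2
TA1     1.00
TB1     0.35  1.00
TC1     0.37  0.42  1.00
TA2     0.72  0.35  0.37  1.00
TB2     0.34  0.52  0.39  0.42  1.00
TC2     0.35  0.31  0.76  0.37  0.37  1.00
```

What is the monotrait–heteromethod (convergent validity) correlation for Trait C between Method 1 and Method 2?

Same trait (TC), different methods: r(TC1, TC2) = 0.76.

0.76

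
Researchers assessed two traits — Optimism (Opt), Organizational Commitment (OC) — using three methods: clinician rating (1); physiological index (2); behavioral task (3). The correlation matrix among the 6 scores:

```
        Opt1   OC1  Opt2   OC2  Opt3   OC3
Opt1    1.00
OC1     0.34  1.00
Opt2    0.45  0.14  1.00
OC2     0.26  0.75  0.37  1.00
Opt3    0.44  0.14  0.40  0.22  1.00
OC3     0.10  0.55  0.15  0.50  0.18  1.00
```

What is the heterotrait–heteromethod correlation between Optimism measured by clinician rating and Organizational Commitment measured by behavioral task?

0.10

Different traits and methods: r(Opt1, OC3) = 0.10.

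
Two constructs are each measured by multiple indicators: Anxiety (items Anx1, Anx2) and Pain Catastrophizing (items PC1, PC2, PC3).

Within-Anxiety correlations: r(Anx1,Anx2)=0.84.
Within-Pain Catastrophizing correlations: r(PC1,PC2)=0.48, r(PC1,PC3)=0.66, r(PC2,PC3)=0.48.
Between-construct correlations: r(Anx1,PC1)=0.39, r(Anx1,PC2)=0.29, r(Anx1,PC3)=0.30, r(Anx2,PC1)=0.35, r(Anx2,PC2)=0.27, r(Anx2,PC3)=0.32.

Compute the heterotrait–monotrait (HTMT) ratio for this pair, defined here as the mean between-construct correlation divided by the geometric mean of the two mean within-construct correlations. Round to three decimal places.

Mean between = 1.92/6 = 0.3200.
Mean within-Anx = 0.84/1 = 0.8400; mean within-PC = 1.62/3 = 0.5400.
Geometric mean = √(0.8400 × 0.5400) = 0.6735.
HTMT = 0.3200 / 0.6735 = 0.475.

0.475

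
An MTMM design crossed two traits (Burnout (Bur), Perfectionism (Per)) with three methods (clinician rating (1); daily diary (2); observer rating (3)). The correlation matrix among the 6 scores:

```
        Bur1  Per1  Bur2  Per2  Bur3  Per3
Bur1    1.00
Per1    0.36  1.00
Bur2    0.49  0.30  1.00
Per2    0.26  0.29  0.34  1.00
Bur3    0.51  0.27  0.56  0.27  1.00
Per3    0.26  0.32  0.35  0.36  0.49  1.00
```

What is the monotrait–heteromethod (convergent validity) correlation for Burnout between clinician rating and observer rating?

Same trait (Bur), different methods: r(Bur1, Bur3) = 0.51.

0.51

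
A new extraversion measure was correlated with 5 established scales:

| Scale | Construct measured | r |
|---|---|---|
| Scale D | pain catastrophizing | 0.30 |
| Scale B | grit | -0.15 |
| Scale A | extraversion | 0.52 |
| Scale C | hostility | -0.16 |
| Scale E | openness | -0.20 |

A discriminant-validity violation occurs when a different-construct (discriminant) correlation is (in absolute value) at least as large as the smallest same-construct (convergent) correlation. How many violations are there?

0

Convergent (same construct = extraversion): Scale A.
Smallest convergent = 0.52. Discriminant |r|: 0.30, 0.15, 0.16, 0.20; count ≥ 0.52 → 0.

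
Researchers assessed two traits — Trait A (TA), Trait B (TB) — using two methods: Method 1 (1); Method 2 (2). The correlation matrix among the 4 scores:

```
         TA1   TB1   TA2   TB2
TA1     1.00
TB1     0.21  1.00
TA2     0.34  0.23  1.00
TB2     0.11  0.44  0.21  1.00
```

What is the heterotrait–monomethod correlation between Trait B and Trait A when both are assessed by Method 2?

0.21

Different traits, same method: r(TB2, TA2) = 0.21.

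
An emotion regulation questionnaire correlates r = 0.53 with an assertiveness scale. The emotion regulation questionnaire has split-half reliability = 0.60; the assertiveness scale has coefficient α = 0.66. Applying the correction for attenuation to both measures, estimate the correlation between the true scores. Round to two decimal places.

0.84

r_true = r_obs / √(r_xx · r_yy) = 0.53 / √(0.60 × 0.66) = 0.53 / √0.3960 = 0.53 / 0.6293 ≈ 0.84.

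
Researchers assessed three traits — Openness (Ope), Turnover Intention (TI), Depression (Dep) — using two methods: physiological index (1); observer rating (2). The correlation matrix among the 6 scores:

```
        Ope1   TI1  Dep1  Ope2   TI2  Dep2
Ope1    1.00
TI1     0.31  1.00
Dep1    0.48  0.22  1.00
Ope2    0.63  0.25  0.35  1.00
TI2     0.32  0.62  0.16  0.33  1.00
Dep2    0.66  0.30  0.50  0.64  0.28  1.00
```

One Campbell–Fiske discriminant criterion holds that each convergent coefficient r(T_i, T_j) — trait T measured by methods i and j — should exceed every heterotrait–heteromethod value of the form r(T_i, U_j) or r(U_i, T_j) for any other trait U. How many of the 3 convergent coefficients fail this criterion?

2

Each convergent coefficient versus the relevant comparison correlations:
Ope (methods 1·2): 0.63 vs {0.32, 0.25, 0.66, 0.35} → fail.
TI (methods 1·2): 0.62 vs {0.25, 0.32, 0.30, 0.16} → pass.
Dep (methods 1·2): 0.50 vs {0.35, 0.66, 0.16, 0.30} → fail.
2 of 3 fail.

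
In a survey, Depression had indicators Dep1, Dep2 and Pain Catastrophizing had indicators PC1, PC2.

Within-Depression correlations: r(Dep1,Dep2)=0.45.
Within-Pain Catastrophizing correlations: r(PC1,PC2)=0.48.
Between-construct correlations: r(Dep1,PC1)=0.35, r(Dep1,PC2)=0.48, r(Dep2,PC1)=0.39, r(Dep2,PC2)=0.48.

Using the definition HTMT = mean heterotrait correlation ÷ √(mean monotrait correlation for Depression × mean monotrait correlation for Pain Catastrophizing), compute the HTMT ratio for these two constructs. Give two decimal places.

0.91

Mean between = 1.70/4 = 0.4250.
Mean within-Dep = 0.45/1 = 0.4500; mean within-PC = 0.48/1 = 0.4800.
Geometric mean = √(0.4500 × 0.4800) = 0.4648.
HTMT = 0.4250 / 0.4648 = 0.91.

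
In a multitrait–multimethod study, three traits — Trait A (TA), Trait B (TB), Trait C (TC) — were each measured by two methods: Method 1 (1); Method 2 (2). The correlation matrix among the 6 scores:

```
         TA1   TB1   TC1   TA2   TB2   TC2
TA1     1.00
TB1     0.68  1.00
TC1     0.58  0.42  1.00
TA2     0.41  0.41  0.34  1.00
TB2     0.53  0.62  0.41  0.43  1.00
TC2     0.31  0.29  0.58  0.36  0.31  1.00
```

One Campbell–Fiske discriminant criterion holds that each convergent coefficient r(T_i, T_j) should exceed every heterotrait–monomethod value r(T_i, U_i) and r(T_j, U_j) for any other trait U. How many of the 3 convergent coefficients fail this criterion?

Convergent coefficients and their comparison sets:
TA (methods 1·2): 0.41 vs {0.68, 0.43, 0.58, 0.36} → fail.
TB (methods 1·2): 0.62 vs {0.68, 0.43, 0.42, 0.31} → fail.
TC (methods 1·2): 0.58 vs {0.58, 0.36, 0.42, 0.31} → fail.
3 of 3 fail.

3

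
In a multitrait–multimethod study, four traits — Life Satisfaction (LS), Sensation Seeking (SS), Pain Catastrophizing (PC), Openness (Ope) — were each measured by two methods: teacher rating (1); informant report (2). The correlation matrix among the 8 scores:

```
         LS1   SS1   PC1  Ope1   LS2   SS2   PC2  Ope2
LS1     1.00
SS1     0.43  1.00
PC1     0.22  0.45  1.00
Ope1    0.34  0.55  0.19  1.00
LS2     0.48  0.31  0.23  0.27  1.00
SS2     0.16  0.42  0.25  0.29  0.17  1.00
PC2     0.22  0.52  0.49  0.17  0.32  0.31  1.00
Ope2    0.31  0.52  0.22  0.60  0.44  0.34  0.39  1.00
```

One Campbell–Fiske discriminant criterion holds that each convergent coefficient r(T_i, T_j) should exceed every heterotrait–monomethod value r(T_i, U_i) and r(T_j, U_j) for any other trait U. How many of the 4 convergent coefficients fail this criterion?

1

Convergent coefficients and their comparison sets:
LS (methods 1·2): 0.48 vs {0.43, 0.17, 0.22, 0.32, 0.34, 0.44} → pass.
SS (methods 1·2): 0.42 vs {0.43, 0.17, 0.45, 0.31, 0.55, 0.34} → fail.
PC (methods 1·2): 0.49 vs {0.22, 0.32, 0.45, 0.31, 0.19, 0.39} → pass.
Ope (methods 1·2): 0.60 vs {0.34, 0.44, 0.55, 0.34, 0.19, 0.39} → pass.
1 of 4 fail.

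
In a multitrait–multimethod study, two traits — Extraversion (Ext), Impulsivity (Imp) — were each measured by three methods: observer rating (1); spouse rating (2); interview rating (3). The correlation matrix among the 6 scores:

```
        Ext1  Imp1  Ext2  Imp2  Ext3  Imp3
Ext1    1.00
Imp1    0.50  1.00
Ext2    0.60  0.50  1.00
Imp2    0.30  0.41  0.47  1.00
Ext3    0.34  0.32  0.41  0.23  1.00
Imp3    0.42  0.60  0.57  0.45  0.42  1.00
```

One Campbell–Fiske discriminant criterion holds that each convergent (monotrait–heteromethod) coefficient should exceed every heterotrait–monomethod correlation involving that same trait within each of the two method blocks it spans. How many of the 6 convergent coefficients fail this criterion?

Convergent coefficients and their comparison sets:
Ext (methods 1·2): 0.60 vs {0.50, 0.47} → pass.
Ext (methods 1·3): 0.34 vs {0.50, 0.42} → fail.
Ext (methods 2·3): 0.41 vs {0.47, 0.42} → fail.
Imp (methods 1·2): 0.41 vs {0.50, 0.47} → fail.
Imp (methods 1·3): 0.60 vs {0.50, 0.42} → pass.
Imp (methods 2·3): 0.45 vs {0.47, 0.42} → fail.
4 of 6 fail.

4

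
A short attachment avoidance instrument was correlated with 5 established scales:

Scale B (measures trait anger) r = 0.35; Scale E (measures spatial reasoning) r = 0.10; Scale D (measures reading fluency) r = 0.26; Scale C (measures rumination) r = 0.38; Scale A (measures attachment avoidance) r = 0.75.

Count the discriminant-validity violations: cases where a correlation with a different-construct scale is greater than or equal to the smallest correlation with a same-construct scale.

Convergent (same construct = attachment avoidance): Scale A.
Smallest convergent = 0.75. Discriminant values: 0.35, 0.10, 0.26, 0.38; count ≥ 0.75 → 0.

0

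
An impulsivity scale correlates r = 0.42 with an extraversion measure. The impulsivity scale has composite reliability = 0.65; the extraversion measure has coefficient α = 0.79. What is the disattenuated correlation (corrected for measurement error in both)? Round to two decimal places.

r_true = r_obs / √(r_xx · r_yy) = 0.42 / √(0.65 × 0.79) = 0.42 / √0.5135 = 0.42 / 0.7166 ≈ 0.59.

0.59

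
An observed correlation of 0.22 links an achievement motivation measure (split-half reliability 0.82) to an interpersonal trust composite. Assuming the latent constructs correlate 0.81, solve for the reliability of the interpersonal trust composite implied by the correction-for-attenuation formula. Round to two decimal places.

r_true = r_obs / √(r_xx · r_yy) ⇒ 0.81 = 0.22 / √(0.82 · r_yy).
√(0.82 · r_yy) = 0.22 / 0.81 = 0.2716; 0.82 · r_yy = 0.0738; r_yy = 0.0738 / 0.82 ≈ 0.09.

0.09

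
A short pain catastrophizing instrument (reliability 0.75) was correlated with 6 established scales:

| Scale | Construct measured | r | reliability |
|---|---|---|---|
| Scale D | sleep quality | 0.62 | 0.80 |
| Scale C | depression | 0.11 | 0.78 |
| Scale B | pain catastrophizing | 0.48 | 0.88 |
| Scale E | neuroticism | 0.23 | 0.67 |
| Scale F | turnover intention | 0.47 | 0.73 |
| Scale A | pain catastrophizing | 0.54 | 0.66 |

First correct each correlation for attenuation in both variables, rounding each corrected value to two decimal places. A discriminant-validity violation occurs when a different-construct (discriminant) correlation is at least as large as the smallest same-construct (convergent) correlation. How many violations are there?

2

Disattenuated r (r / √(r_scale · r_new)):
  Scale D (disc): 0.62 / √(0.80·0.75) = 0.80
  Scale C (disc): 0.11 / √(0.78·0.75) = 0.14
  Scale B (conv): 0.48 / √(0.88·0.75) = 0.59
  Scale E (disc): 0.23 / √(0.67·0.75) = 0.32
  Scale F (disc): 0.47 / √(0.73·0.75) = 0.64
  Scale A (conv): 0.54 / √(0.66·0.75) = 0.77
Smallest convergent = 0.59. Discriminant values: 0.80, 0.14, 0.32, 0.64; count ≥ 0.59 → 2.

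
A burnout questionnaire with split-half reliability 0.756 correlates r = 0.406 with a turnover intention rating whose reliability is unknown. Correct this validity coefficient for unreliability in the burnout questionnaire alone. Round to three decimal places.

Single correction: r_c = r_obs / √r_xx = 0.406 / √0.756 = 0.406 / 0.8695 ≈ 0.467.

0.467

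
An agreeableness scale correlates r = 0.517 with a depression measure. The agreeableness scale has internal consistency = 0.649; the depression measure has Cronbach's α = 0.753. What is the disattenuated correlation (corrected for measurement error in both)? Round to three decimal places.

0.740

r_true = r_obs / √(r_xx · r_yy) = 0.517 / √(0.649 × 0.753) = 0.517 / √0.488697 = 0.517 / 0.6991 ≈ 0.740.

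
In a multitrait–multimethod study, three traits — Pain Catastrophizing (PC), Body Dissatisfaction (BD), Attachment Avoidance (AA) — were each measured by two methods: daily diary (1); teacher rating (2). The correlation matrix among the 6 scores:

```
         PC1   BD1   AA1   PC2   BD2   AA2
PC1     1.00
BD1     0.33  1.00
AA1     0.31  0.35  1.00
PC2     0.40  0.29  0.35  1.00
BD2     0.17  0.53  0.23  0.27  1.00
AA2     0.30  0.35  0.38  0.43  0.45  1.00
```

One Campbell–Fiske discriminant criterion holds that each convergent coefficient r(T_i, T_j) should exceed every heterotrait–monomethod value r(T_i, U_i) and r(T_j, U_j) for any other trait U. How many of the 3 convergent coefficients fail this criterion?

2

Each convergent coefficient versus the relevant comparison correlations:
PC (methods 1·2): 0.40 vs {0.33, 0.27, 0.31, 0.43} → fail.
BD (methods 1·2): 0.53 vs {0.33, 0.27, 0.35, 0.45} → pass.
AA (methods 1·2): 0.38 vs {0.31, 0.43, 0.35, 0.45} → fail.
2 of 3 fail.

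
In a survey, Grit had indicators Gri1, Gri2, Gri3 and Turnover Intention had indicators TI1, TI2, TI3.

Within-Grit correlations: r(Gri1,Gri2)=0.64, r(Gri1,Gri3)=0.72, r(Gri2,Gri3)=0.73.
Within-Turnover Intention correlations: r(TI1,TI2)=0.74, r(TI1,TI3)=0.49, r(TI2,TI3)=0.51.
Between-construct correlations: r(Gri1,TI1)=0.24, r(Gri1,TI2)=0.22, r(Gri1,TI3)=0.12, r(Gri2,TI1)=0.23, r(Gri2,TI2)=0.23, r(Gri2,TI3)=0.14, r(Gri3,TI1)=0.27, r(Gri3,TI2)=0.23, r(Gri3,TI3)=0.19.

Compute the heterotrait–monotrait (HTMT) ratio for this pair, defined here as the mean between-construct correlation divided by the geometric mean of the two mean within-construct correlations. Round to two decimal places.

Mean between = 1.87/9 = 0.2078.
Mean within-Gri = 2.09/3 = 0.6967; mean within-TI = 1.74/3 = 0.5800.
Geometric mean = √(0.6967 × 0.5800) = 0.6357.
HTMT = 0.2078 / 0.6357 = 0.33.

0.33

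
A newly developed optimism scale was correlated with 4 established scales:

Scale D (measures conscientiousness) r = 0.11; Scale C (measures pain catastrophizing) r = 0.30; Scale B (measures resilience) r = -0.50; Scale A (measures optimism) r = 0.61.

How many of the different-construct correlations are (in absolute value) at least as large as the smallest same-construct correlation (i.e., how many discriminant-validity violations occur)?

0

Convergent (same construct = optimism): Scale A.
Smallest convergent = 0.61. Discriminant |r|: 0.11, 0.30, 0.50; count ≥ 0.61 → 0.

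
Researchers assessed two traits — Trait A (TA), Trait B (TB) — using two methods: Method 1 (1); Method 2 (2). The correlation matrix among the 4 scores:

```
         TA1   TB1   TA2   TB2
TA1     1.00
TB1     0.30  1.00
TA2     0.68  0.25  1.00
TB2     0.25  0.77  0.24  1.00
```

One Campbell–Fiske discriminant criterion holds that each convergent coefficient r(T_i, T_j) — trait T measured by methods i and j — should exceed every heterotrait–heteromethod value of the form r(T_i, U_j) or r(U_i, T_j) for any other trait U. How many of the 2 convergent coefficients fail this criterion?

0

Each convergent coefficient versus the relevant comparison correlations:
TA (methods 1·2): 0.68 vs {0.25, 0.25} → pass.
TB (methods 1·2): 0.77 vs {0.25, 0.25} → pass.
0 of 2 fail.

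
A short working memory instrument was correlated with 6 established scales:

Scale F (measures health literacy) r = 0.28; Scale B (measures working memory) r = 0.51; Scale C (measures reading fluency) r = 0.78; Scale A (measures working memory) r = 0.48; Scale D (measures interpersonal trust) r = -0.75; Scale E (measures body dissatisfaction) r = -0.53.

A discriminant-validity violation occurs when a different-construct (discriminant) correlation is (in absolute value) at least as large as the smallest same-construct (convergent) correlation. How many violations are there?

Convergent (same construct = working memory): Scale B, Scale A.
Smallest convergent = 0.48. Discriminant |r|: 0.28, 0.78, 0.75, 0.53; count ≥ 0.48 → 3.

3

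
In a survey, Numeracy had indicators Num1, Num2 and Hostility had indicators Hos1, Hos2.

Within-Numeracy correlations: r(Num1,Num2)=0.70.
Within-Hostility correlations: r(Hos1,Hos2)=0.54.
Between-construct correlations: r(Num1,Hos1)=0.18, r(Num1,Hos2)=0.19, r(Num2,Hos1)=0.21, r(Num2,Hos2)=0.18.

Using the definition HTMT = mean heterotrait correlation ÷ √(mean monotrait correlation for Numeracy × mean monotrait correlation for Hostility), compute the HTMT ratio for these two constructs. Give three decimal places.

Mean heterotrait r = 0.76/4 = 0.1900.
Mean within-Num = 0.70/1 = 0.7000; mean within-Hos = 0.54/1 = 0.5400.
Geometric mean = √(0.7000 × 0.5400) = 0.6148.
HTMT = 0.1900 / 0.6148 = 0.309.

0.309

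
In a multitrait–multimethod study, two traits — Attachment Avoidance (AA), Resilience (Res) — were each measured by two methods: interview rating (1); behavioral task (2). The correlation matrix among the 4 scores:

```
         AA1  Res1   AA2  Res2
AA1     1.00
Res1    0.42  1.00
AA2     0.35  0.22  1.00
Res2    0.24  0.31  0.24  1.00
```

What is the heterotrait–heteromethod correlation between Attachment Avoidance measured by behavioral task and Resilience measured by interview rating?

Different traits and methods: r(AA2, Res1) = 0.22.

0.22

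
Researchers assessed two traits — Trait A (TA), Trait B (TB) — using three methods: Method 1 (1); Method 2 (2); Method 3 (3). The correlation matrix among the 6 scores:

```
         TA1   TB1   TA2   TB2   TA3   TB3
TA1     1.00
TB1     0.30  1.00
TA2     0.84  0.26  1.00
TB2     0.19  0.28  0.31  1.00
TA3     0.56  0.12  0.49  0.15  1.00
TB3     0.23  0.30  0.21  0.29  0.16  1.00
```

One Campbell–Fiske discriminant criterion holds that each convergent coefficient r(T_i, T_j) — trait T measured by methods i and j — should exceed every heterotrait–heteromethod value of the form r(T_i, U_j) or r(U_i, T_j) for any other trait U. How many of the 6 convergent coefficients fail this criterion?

0

Checking each validity diagonal entry against its comparison values:
TA (methods 1·2): 0.84 vs {0.19, 0.26} → pass.
TA (methods 1·3): 0.56 vs {0.23, 0.12} → pass.
TA (methods 2·3): 0.49 vs {0.21, 0.15} → pass.
TB (methods 1·2): 0.28 vs {0.26, 0.19} → pass.
TB (methods 1·3): 0.30 vs {0.12, 0.23} → pass.
TB (methods 2·3): 0.29 vs {0.15, 0.21} → pass.
0 of 6 fail.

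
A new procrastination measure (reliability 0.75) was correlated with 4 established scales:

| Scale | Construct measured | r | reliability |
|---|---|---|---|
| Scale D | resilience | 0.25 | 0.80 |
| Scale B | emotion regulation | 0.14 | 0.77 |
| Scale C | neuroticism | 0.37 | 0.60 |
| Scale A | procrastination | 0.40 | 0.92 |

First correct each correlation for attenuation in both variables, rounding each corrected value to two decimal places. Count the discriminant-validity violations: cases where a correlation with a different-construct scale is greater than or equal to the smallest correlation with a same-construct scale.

Disattenuated r (r / √(r_scale · r_new)):
  Scale D (disc): 0.25 / √(0.80·0.75) = 0.32
  Scale B (disc): 0.14 / √(0.77·0.75) = 0.18
  Scale C (disc): 0.37 / √(0.60·0.75) = 0.55
  Scale A (conv): 0.40 / √(0.92·0.75) = 0.48
Smallest convergent = 0.48. Discriminant values: 0.32, 0.18, 0.55; count ≥ 0.48 → 1.

1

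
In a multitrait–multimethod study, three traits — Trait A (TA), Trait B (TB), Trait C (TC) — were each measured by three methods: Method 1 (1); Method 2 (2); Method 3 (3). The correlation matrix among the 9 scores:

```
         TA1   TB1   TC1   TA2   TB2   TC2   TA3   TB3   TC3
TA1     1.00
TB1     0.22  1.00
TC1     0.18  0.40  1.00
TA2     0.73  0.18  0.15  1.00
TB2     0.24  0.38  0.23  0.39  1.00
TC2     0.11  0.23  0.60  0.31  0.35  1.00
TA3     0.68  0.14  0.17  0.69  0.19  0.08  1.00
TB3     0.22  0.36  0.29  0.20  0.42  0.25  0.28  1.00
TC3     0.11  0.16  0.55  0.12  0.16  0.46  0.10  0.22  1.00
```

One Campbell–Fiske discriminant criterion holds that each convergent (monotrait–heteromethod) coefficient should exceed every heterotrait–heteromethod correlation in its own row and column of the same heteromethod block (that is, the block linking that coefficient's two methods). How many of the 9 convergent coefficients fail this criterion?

0

Each convergent coefficient versus the relevant comparison correlations:
TA (methods 1·2): 0.73 vs {0.24, 0.18, 0.11, 0.15} → pass.
TA (methods 1·3): 0.68 vs {0.22, 0.14, 0.11, 0.17} → pass.
TA (methods 2·3): 0.69 vs {0.20, 0.19, 0.12, 0.08} → pass.
TB (methods 1·2): 0.38 vs {0.18, 0.24, 0.23, 0.23} → pass.
TB (methods 1·3): 0.36 vs {0.14, 0.22, 0.16, 0.29} → pass.
TB (methods 2·3): 0.42 vs {0.19, 0.20, 0.16, 0.25} → pass.
TC (methods 1·2): 0.60 vs {0.15, 0.11, 0.23, 0.23} → pass.
TC (methods 1·3): 0.55 vs {0.17, 0.11, 0.29, 0.16} → pass.
TC (methods 2·3): 0.46 vs {0.08, 0.12, 0.25, 0.16} → pass.
0 of 9 fail.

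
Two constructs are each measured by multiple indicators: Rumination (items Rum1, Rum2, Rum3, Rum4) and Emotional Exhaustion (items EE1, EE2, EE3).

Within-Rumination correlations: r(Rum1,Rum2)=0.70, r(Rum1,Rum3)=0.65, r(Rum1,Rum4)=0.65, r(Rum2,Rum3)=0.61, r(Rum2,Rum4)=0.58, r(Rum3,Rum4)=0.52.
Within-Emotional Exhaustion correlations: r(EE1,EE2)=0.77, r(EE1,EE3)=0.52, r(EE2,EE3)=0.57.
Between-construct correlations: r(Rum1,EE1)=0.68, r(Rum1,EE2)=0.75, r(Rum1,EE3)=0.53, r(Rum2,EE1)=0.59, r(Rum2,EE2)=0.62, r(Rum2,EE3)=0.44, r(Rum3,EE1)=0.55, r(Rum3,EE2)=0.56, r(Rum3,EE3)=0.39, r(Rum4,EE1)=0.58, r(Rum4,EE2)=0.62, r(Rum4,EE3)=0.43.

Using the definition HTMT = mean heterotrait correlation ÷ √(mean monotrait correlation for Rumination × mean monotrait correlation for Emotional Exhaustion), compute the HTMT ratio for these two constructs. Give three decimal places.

Mean heterotrait r = 6.74/12 = 0.5617.
Mean within-Rum = 3.71/6 = 0.6183; mean within-EE = 1.86/3 = 0.6200.
Geometric mean = √(0.6183 × 0.6200) = 0.6191.
HTMT = 0.5617 / 0.6191 = 0.907.

0.907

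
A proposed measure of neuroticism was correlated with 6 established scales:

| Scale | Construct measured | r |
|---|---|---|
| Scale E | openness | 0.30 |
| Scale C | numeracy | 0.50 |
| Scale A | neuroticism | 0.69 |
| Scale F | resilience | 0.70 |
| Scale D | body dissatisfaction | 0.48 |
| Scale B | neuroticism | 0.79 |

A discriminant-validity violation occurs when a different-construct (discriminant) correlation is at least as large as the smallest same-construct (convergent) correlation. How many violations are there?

1

Convergent (same construct = neuroticism): Scale A, Scale B.
Smallest convergent = 0.69. Discriminant values: 0.30, 0.50, 0.70, 0.48; count ≥ 0.69 → 1.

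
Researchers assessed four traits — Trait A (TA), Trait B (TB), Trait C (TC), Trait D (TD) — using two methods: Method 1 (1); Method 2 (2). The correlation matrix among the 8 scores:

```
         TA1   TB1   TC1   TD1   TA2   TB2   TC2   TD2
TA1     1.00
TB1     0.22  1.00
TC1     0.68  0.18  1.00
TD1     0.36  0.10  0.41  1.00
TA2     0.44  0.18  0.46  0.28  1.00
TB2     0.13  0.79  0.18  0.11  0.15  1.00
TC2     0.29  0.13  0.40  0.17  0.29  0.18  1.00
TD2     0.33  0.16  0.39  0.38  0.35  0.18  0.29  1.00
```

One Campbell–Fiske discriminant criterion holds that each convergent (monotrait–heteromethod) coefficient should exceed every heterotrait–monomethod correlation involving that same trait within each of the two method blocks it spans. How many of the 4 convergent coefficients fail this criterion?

3

Checking each validity diagonal entry against its comparison values:
TA (methods 1·2): 0.44 vs {0.22, 0.15, 0.68, 0.29, 0.36, 0.35} → fail.
TB (methods 1·2): 0.79 vs {0.22, 0.15, 0.18, 0.18, 0.10, 0.18} → pass.
TC (methods 1·2): 0.40 vs {0.68, 0.29, 0.18, 0.18, 0.41, 0.29} → fail.
TD (methods 1·2): 0.38 vs {0.36, 0.35, 0.10, 0.18, 0.41, 0.29} → fail.
3 of 4 fail.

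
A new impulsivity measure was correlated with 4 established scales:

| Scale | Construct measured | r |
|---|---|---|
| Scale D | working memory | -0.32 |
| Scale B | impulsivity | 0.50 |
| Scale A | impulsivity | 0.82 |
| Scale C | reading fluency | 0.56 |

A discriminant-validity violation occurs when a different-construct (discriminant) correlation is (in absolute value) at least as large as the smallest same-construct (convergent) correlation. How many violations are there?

1

Convergent (same construct = impulsivity): Scale B, Scale A.
Smallest convergent = 0.50. Discriminant |r|: 0.32, 0.56; count ≥ 0.50 → 1.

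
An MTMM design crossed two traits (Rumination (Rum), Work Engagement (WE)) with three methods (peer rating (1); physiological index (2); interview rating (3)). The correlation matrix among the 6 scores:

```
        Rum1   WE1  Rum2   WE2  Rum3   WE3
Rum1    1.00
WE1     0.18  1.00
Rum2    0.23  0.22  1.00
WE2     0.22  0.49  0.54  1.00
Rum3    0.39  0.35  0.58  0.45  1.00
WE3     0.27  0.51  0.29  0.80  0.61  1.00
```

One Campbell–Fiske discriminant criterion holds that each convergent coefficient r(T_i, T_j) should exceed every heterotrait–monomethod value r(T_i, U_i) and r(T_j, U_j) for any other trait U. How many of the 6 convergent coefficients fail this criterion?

5

Convergent coefficients and their comparison sets:
Rum (methods 1·2): 0.23 vs {0.18, 0.54} → fail.
Rum (methods 1·3): 0.39 vs {0.18, 0.61} → fail.
Rum (methods 2·3): 0.58 vs {0.54, 0.61} → fail.
WE (methods 1·2): 0.49 vs {0.18, 0.54} → fail.
WE (methods 1·3): 0.51 vs {0.18, 0.61} → fail.
WE (methods 2·3): 0.80 vs {0.54, 0.61} → pass.
5 of 6 fail.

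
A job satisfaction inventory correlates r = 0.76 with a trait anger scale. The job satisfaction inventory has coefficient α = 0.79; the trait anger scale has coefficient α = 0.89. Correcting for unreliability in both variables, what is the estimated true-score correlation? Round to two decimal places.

0.91

r_true = r_obs / √(r_xx · r_yy) = 0.76 / √(0.79 × 0.89) = 0.76 / √0.7031 = 0.76 / 0.8385 ≈ 0.91.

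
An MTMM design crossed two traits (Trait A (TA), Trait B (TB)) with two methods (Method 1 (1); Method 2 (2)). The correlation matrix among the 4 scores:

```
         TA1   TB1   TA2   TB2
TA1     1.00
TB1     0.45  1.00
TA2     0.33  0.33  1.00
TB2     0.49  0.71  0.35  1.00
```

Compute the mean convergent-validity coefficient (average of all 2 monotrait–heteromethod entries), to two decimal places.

Convergent values: 0.33, 0.71; mean = 1.04/2 = 0.52.

0.52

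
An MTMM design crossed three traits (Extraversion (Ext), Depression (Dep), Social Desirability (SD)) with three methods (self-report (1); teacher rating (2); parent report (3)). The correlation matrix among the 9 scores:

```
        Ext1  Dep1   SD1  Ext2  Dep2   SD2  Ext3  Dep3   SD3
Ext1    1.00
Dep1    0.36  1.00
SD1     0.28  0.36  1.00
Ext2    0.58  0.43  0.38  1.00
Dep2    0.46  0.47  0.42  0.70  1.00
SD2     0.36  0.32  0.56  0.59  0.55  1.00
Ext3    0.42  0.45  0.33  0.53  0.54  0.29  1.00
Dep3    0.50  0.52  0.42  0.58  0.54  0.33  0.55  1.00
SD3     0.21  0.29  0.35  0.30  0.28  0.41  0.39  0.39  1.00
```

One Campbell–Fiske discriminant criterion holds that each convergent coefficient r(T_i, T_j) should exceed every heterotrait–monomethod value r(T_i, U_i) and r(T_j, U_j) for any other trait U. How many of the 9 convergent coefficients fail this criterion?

9

Each convergent coefficient versus the relevant comparison correlations:
Ext (methods 1·2): 0.58 vs {0.36, 0.70, 0.28, 0.59} → fail.
Ext (methods 1·3): 0.42 vs {0.36, 0.55, 0.28, 0.39} → fail.
Ext (methods 2·3): 0.53 vs {0.70, 0.55, 0.59, 0.39} → fail.
Dep (methods 1·2): 0.47 vs {0.36, 0.70, 0.36, 0.55} → fail.
Dep (methods 1·3): 0.52 vs {0.36, 0.55, 0.36, 0.39} → fail.
Dep (methods 2·3): 0.54 vs {0.70, 0.55, 0.55, 0.39} → fail.
SD (methods 1·2): 0.56 vs {0.28, 0.59, 0.36, 0.55} → fail.
SD (methods 1·3): 0.35 vs {0.28, 0.39, 0.36, 0.39} → fail.
SD (methods 2·3): 0.41 vs {0.59, 0.39, 0.55, 0.39} → fail.
9 of 9 fail.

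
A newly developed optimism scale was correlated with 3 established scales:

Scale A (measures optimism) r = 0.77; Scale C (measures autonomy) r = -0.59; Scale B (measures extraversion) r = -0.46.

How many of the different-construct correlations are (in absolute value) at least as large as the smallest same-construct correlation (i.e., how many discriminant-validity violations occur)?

0

Convergent (same construct = optimism): Scale A.
Smallest convergent = 0.77. Discriminant |r|: 0.59, 0.46; count ≥ 0.77 → 0.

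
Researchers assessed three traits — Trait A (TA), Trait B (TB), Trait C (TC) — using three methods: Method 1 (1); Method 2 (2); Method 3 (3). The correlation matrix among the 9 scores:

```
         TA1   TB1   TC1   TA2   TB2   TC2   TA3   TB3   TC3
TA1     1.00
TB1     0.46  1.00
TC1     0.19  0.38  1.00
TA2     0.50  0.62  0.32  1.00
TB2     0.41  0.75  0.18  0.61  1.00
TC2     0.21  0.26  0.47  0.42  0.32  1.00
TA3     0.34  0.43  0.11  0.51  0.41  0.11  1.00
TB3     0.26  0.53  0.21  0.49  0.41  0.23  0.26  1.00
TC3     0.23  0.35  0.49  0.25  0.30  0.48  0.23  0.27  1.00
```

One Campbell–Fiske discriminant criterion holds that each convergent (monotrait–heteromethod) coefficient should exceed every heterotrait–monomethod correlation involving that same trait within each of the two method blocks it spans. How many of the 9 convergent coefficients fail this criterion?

4

Checking each validity diagonal entry against its comparison values:
TA (methods 1·2): 0.50 vs {0.46, 0.61, 0.19, 0.42} → fail.
TA (methods 1·3): 0.34 vs {0.46, 0.26, 0.19, 0.23} → fail.
TA (methods 2·3): 0.51 vs {0.61, 0.26, 0.42, 0.23} → fail.
TB (methods 1·2): 0.75 vs {0.46, 0.61, 0.38, 0.32} → pass.
TB (methods 1·3): 0.53 vs {0.46, 0.26, 0.38, 0.27} → pass.
TB (methods 2·3): 0.41 vs {0.61, 0.26, 0.32, 0.27} → fail.
TC (methods 1·2): 0.47 vs {0.19, 0.42, 0.38, 0.32} → pass.
TC (methods 1·3): 0.49 vs {0.19, 0.23, 0.38, 0.27} → pass.
TC (methods 2·3): 0.48 vs {0.42, 0.23, 0.32, 0.27} → pass.
4 of 9 fail.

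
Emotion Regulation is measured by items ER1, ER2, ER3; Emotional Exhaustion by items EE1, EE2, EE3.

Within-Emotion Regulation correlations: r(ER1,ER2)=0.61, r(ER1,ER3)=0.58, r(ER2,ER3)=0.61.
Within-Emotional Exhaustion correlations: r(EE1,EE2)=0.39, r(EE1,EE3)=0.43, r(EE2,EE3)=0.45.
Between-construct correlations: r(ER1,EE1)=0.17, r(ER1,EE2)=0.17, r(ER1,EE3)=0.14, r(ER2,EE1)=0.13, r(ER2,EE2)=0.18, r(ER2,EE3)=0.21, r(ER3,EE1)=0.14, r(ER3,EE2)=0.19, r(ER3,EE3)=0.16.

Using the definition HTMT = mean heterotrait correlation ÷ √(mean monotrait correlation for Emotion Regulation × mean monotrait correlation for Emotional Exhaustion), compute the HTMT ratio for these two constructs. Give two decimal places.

0.33

Mean between = 1.49/9 = 0.1656.
Mean within-ER = 1.80/3 = 0.6000; mean within-EE = 1.27/3 = 0.4233.
Geometric mean = √(0.6000 × 0.4233) = 0.5040.
HTMT = 0.1656 / 0.5040 = 0.33.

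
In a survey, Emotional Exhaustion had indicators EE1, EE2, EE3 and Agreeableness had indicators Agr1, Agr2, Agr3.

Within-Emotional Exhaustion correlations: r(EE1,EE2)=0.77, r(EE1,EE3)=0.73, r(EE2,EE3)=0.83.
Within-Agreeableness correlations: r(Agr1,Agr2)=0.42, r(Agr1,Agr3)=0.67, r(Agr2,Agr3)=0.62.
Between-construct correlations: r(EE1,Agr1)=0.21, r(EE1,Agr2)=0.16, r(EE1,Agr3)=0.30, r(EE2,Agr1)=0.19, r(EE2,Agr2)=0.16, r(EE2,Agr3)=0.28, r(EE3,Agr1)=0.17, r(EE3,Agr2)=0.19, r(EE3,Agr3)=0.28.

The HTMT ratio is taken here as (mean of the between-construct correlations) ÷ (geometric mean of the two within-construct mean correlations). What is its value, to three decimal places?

0.324

Between-construct mean = 1.94/9 = 0.2156.
Mean within-EE = 2.33/3 = 0.7767; mean within-Agr = 1.71/3 = 0.5700.
Geometric mean = √(0.7767 × 0.5700) = 0.6654.
HTMT = 0.2156 / 0.6654 = 0.324.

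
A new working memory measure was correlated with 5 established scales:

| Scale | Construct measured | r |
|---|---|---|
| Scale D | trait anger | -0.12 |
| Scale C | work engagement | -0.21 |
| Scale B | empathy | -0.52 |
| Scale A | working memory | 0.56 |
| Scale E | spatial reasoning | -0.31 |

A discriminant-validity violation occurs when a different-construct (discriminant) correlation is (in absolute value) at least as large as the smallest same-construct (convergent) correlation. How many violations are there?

0

Convergent (same construct = working memory): Scale A.
Smallest convergent = 0.56. Discriminant |r|: 0.12, 0.21, 0.52, 0.31; count ≥ 0.56 → 0.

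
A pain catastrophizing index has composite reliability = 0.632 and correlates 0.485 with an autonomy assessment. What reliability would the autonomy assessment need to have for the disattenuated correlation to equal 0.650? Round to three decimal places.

0.881

r_true = r_obs / √(r_xx · r_yy) ⇒ 0.650 = 0.485 / √(0.632 · r_yy).
√(0.632 · r_yy) = 0.485 / 0.650 = 0.7462; 0.632 · r_yy = 0.5568; r_yy = 0.5568 / 0.632 ≈ 0.881.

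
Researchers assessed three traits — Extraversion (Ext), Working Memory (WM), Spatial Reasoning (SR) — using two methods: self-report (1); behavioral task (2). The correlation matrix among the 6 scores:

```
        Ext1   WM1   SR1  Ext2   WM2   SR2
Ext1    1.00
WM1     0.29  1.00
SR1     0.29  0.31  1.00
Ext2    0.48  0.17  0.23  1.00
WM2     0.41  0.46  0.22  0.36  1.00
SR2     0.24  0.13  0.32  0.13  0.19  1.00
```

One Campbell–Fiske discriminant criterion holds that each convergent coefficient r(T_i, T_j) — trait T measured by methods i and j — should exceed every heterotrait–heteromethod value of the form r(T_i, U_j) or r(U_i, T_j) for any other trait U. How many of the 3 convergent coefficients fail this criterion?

0

Each convergent coefficient versus the relevant comparison correlations:
Ext (methods 1·2): 0.48 vs {0.41, 0.17, 0.24, 0.23} → pass.
WM (methods 1·2): 0.46 vs {0.17, 0.41, 0.13, 0.22} → pass.
SR (methods 1·2): 0.32 vs {0.23, 0.24, 0.22, 0.13} → pass.
0 of 3 fail.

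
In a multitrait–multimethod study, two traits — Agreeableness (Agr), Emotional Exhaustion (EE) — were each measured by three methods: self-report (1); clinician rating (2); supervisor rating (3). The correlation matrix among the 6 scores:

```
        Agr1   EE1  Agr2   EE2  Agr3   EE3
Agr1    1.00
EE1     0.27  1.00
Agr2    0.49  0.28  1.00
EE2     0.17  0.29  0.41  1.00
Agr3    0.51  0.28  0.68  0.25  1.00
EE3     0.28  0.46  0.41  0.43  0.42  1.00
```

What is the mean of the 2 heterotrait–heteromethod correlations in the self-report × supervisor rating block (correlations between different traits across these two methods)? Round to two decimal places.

HTHM values (method 1 × method 3): 0.28, 0.28; mean = 0.56/2 = 0.28.

0.28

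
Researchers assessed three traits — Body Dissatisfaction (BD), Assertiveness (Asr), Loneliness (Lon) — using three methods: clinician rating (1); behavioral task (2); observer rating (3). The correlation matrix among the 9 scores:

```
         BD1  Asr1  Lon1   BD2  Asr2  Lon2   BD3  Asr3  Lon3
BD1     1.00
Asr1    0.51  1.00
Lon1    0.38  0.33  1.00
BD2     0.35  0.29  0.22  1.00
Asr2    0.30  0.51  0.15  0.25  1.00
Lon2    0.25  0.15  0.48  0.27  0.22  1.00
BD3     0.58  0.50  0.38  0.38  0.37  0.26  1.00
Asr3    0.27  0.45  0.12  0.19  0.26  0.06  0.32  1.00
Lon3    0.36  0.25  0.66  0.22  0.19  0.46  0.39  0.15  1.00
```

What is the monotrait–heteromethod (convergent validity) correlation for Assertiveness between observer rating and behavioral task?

Same trait (Asr), different methods: r(Asr3, Asr2) = 0.26.

0.26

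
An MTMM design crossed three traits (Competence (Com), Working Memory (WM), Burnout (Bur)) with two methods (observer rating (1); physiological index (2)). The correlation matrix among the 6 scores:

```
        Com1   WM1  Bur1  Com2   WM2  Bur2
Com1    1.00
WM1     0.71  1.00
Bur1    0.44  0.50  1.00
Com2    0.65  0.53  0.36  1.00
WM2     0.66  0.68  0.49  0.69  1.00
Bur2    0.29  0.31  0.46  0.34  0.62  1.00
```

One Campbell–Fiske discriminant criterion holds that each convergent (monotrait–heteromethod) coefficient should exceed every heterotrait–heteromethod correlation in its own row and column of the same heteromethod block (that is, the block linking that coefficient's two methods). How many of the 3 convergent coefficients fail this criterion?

Convergent coefficients and their comparison sets:
Com (methods 1·2): 0.65 vs {0.66, 0.53, 0.29, 0.36} → fail.
WM (methods 1·2): 0.68 vs {0.53, 0.66, 0.31, 0.49} → pass.
Bur (methods 1·2): 0.46 vs {0.36, 0.29, 0.49, 0.31} → fail.
2 of 3 fail.

2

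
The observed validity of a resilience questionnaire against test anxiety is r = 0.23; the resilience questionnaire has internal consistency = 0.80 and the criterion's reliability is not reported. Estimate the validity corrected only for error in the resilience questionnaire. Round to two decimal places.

Single correction: r_c = r_obs / √r_xx = 0.23 / √0.80 = 0.23 / 0.8944 ≈ 0.26.

0.26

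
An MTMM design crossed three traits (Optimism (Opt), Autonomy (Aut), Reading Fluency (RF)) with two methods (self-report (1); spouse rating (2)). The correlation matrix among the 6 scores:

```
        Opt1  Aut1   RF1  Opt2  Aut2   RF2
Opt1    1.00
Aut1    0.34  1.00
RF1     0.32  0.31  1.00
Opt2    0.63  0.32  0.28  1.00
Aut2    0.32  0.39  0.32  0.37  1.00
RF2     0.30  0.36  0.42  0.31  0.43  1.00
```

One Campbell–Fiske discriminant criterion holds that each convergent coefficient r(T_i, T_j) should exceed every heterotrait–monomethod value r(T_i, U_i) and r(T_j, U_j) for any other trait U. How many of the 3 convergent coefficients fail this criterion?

Checking each validity diagonal entry against its comparison values:
Opt (methods 1·2): 0.63 vs {0.34, 0.37, 0.32, 0.31} → pass.
Aut (methods 1·2): 0.39 vs {0.34, 0.37, 0.31, 0.43} → fail.
RF (methods 1·2): 0.42 vs {0.32, 0.31, 0.31, 0.43} → fail.
2 of 3 fail.

2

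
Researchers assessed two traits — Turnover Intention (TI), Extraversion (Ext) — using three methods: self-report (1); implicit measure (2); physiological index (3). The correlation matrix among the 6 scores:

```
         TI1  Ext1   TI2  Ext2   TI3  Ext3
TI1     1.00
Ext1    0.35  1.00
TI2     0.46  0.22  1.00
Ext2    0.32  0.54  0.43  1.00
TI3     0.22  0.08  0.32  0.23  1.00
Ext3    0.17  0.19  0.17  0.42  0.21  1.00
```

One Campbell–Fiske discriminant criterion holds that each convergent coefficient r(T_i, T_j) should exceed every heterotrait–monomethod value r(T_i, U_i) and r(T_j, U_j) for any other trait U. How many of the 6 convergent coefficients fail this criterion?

4

Checking each validity diagonal entry against its comparison values:
TI (methods 1·2): 0.46 vs {0.35, 0.43} → pass.
TI (methods 1·3): 0.22 vs {0.35, 0.21} → fail.
TI (methods 2·3): 0.32 vs {0.43, 0.21} → fail.
Ext (methods 1·2): 0.54 vs {0.35, 0.43} → pass.
Ext (methods 1·3): 0.19 vs {0.35, 0.21} → fail.
Ext (methods 2·3): 0.42 vs {0.43, 0.21} → fail.
4 of 6 fail.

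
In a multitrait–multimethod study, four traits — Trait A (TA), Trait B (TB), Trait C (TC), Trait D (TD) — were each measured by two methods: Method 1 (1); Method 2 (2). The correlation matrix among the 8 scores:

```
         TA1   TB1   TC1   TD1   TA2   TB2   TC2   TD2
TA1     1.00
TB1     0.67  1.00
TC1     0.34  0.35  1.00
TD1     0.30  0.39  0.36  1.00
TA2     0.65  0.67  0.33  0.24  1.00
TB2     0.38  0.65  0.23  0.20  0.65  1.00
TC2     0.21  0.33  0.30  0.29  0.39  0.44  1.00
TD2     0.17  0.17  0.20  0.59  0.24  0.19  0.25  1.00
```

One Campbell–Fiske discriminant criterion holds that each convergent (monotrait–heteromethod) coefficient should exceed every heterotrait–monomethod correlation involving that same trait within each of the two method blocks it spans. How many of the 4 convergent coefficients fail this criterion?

3

Each convergent coefficient versus the relevant comparison correlations:
TA (methods 1·2): 0.65 vs {0.67, 0.65, 0.34, 0.39, 0.30, 0.24} → fail.
TB (methods 1·2): 0.65 vs {0.67, 0.65, 0.35, 0.44, 0.39, 0.19} → fail.
TC (methods 1·2): 0.30 vs {0.34, 0.39, 0.35, 0.44, 0.36, 0.25} → fail.
TD (methods 1·2): 0.59 vs {0.30, 0.24, 0.39, 0.19, 0.36, 0.25} → pass.
3 of 4 fail.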